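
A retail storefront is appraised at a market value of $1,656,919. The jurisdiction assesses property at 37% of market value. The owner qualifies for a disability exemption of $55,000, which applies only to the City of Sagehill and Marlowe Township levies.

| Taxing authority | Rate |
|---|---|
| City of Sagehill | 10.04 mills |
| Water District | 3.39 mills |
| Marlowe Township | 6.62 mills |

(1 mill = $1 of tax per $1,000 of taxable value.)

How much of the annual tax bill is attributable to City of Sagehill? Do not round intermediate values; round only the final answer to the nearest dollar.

$5,603

Assessed value = $1,656,919 × 0.37 = $613,060.03
City of Sagehill taxable value = $613,060.03 − $55,000 = $558,060.03
City of Sagehill levy = $558,060.03 × 0.01004 = $5,602.9227012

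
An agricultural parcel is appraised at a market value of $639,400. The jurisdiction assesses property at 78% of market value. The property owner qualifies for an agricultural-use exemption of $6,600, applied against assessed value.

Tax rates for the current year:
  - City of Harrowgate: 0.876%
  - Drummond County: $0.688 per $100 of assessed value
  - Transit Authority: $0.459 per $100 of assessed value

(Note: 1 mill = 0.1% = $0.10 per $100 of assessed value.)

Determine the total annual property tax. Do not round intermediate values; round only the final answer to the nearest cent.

$9,955.83

Assessed value = $639,400 × 0.78 = $498,732
Taxable value = $498,732 − $6,600 = $492,132
City of Harrowgate: $492,132 × 0.00876 = $4,311.07632
Drummond County: $492,132 × 0.00688 = $3,385.86816
Transit Authority: $492,132 × 0.00459 = $2,258.88588
Total = $9,955.83036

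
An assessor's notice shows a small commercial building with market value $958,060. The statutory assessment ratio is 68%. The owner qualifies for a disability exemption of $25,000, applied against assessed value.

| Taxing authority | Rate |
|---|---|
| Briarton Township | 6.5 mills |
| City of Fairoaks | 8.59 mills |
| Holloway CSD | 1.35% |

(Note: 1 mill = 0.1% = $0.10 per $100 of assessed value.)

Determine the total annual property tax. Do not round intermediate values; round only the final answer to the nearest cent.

$17,911.09

Assessed value = $958,060 × 0.68 = $651,480.8
Taxable value = $651,480.8 − $25,000 = $626,480.8
Briarton Township: $626,480.8 × 0.0065 = $4,072.1252
City of Fairoaks: $626,480.8 × 0.00859 = $5,381.470072
Holloway CSD: $626,480.8 × 0.0135 = $8,457.4908
Total = $17,911.086072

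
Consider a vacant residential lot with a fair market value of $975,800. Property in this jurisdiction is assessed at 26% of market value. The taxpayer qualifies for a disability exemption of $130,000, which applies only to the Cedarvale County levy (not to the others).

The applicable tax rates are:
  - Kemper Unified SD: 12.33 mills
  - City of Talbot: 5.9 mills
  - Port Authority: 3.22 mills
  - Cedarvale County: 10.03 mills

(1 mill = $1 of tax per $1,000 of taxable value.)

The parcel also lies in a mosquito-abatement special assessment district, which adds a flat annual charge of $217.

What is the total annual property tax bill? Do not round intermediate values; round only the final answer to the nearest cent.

Assessed value = $975,800 × 0.26 = $253,708
Kemper Unified SD: $253,708 × 0.01233 = $3,128.21964
City of Talbot: $253,708 × 0.0059 = $1,496.8772
Port Authority: $253,708 × 0.00322 = $816.93976
Cedarvale County: ($253,708 − $130,000) × 0.01003 = $123,708 × 0.01003 = $1,240.79124
Levies subtotal = $6,682.82784
Total = $6,682.82784 + $217 = $6,899.82784

$6,899.83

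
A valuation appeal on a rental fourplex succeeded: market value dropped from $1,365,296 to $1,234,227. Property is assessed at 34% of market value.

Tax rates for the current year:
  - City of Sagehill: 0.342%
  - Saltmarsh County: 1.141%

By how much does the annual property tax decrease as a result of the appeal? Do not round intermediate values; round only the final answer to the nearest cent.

$660.88

Old assessed value = $1,365,296 × 0.34 = $464,200.64
New assessed value = $1,234,227 × 0.34 = $419,637.18
Combined rate = 0.00342 + 0.01141 = 0.01483
Old tax = $464,200.64 × 0.01483 = $6,884.0954912
New tax = $419,637.18 × 0.01483 = $6,223.2193794
Reduction = $6,884.0954912 − $6,223.2193794 = $660.8761118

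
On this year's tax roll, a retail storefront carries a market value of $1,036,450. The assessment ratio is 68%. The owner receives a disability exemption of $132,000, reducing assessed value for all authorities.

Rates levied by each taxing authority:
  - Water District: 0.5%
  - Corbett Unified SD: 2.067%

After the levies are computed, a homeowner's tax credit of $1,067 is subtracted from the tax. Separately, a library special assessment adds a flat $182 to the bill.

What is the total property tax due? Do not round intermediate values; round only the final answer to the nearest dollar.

Assessed value = $1,036,450 × 0.68 = $704,786
Taxable value = $704,786 − $132,000 = $572,786
Water District: $572,786 × 0.005 = $2,863.93
Corbett Unified SD: $572,786 × 0.02067 = $11,839.48662
Levies subtotal = $14,703.41662
After credit = $14,703.41662 − $1,067 = $13,636.41662
Total = $13,636.41662 + $182 = $13,818.41662

$13,818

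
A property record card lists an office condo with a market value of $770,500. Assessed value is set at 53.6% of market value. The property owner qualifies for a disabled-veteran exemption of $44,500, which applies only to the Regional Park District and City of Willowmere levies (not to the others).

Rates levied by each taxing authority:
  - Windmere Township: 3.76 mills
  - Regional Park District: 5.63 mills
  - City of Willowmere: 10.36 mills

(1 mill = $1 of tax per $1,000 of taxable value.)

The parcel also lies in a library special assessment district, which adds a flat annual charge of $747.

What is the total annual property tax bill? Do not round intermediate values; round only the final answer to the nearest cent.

$8,191.96

Assessed value = $770,500 × 0.536 = $412,988
Windmere Township: $412,988 × 0.00376 = $1,552.83488
Regional Park District: ($412,988 − $44,500) × 0.00563 = $368,488 × 0.00563 = $2,074.58744
City of Willowmere: ($412,988 − $44,500) × 0.01036 = $368,488 × 0.01036 = $3,817.53568
Levies subtotal = $7,444.958
Total = $7,444.958 + $747 = $8,191.958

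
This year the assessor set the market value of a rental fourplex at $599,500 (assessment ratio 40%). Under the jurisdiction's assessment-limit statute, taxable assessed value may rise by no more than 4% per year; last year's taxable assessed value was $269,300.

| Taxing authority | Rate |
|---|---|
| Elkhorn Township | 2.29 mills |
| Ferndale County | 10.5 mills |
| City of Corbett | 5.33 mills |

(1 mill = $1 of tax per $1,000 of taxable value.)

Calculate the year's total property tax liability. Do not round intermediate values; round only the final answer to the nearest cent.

$4,345.18

Uncapped assessed value = $599,500 × 0.4 = $239,800
Cap limit = $269,300 × 1.04 = $280,072
Taxable assessed value = min($239,800, $280,072) = $239,800 (cap does not bind)
Elkhorn Township: $239,800 × 0.00229 = $549.142
Ferndale County: $239,800 × 0.0105 = $2,517.9
City of Corbett: $239,800 × 0.00533 = $1,278.134
Total = $4,345.176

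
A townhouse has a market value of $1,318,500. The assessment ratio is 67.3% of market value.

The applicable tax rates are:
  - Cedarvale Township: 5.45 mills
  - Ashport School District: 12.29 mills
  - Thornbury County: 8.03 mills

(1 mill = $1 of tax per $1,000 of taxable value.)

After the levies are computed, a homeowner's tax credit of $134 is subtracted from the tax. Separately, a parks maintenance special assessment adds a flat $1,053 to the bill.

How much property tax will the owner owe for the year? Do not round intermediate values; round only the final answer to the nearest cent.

Assessed value = $1,318,500 × 0.673 = $887,350.5
Cedarvale Township: $887,350.5 × 0.00545 = $4,836.060225
Ashport School District: $887,350.5 × 0.01229 = $10,905.537645
Thornbury County: $887,350.5 × 0.00803 = $7,125.424515
Levies subtotal = $22,867.022385
After credit = $22,867.022385 − $134 = $22,733.022385
Total = $22,733.022385 + $1,053 = $23,786.022385

$23,786.02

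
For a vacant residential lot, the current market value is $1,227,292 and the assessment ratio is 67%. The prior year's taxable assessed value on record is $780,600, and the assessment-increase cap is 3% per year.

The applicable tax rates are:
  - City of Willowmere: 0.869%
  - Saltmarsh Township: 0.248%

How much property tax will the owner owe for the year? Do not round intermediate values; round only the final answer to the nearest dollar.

$8,981

Uncapped assessed value = $1,227,292 × 0.67 = $822,285.64
Cap limit = $780,600 × 1.03 = $804,018
Taxable assessed value = min($822,285.64, $804,018) = $804,018 (cap binds)
City of Willowmere: $804,018 × 0.00869 = $6,986.91642
Saltmarsh Township: $804,018 × 0.00248 = $1,993.96464
Total = $8,980.88106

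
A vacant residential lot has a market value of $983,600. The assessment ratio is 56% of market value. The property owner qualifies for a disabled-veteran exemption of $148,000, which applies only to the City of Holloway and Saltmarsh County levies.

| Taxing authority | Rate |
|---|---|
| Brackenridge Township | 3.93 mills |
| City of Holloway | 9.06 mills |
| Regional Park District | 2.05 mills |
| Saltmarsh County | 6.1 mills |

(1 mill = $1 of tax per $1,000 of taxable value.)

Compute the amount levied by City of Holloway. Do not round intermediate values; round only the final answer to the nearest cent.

Assessed value = $983,600 × 0.56 = $550,816
City of Holloway taxable value = $550,816 − $148,000 = $402,816
City of Holloway levy = $402,816 × 0.00906 = $3,649.51296

$3,649.51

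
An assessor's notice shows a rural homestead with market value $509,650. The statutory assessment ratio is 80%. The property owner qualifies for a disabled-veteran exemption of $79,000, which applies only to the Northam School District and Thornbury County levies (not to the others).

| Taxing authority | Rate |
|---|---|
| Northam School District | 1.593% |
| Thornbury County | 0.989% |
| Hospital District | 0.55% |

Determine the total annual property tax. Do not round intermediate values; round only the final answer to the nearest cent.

$10,730.01

Assessed value = $509,650 × 0.8 = $407,720
Northam School District: ($407,720 − $79,000) × 0.01593 = $328,720 × 0.01593 = $5,236.5096
Thornbury County: ($407,720 − $79,000) × 0.00989 = $328,720 × 0.00989 = $3,251.0408
Hospital District: $407,720 × 0.0055 = $2,242.46
Total = $10,730.0104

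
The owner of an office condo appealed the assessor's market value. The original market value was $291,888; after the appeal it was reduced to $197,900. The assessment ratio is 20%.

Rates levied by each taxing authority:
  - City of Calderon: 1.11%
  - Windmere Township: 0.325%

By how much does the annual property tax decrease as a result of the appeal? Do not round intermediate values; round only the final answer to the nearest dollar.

Old assessed value = $291,888 × 0.2 = $58,377.6
New assessed value = $197,900 × 0.2 = $39,580
Combined rate = 0.0111 + 0.00325 = 0.01435
Old tax = $58,377.6 × 0.01435 = $837.71856
New tax = $39,580 × 0.01435 = $567.973
Reduction = $837.71856 − $567.973 = $269.74556

$270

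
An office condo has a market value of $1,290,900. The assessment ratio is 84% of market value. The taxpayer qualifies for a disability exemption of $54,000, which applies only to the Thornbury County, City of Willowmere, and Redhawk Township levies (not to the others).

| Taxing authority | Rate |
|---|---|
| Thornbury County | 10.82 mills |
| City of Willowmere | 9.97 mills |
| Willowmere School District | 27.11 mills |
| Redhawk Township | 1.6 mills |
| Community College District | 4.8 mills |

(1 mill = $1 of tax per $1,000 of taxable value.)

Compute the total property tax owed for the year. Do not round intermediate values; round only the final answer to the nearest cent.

$57,671.47

Assessed value = $1,290,900 × 0.84 = $1,084,356
Thornbury County: ($1,084,356 − $54,000) × 0.01082 = $1,030,356 × 0.01082 = $11,148.45192
City of Willowmere: ($1,084,356 − $54,000) × 0.00997 = $1,030,356 × 0.00997 = $10,272.64932
Willowmere School District: $1,084,356 × 0.02711 = $29,396.89116
Redhawk Township: ($1,084,356 − $54,000) × 0.0016 = $1,030,356 × 0.0016 = $1,648.5696
Community College District: $1,084,356 × 0.0048 = $5,204.9088
Total = $57,671.4708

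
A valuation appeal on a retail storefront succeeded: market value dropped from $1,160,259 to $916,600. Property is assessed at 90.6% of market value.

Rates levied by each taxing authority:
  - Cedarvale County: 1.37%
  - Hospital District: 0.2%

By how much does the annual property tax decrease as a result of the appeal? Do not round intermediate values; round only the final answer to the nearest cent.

Old assessed value = $1,160,259 × 0.906 = $1,051,194.654
New assessed value = $916,600 × 0.906 = $830,439.6
Combined rate = 0.0137 + 0.002 = 0.0157
Old tax = $1,051,194.654 × 0.0157 = $16,503.7560678
New tax = $830,439.6 × 0.0157 = $13,037.90172
Reduction = $16,503.7560678 − $13,037.90172 = $3,465.8543478

$3,465.85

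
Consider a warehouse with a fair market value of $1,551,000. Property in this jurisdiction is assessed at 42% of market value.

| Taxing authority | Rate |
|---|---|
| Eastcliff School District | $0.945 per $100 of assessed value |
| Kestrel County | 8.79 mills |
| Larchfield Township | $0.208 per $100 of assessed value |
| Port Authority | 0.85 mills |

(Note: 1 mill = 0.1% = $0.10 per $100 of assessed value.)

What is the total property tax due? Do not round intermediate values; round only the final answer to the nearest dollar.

$13,791

Assessed value = $1,551,000 × 0.42 = $651,420
Eastcliff School District: $651,420 × 0.00945 = $6,155.919
Kestrel County: $651,420 × 0.00879 = $5,725.9818
Larchfield Township: $651,420 × 0.00208 = $1,354.9536
Port Authority: $651,420 × 0.00085 = $553.707
Total = $13,790.5614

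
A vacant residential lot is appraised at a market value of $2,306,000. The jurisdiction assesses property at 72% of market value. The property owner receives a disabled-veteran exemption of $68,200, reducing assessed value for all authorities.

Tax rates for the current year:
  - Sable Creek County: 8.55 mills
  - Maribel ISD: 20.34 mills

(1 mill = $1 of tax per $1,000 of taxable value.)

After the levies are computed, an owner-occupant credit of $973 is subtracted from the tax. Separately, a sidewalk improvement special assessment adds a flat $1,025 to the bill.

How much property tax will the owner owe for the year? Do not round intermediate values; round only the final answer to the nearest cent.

Assessed value = $2,306,000 × 0.72 = $1,660,320
Taxable value = $1,660,320 − $68,200 = $1,592,120
Sable Creek County: $1,592,120 × 0.00855 = $13,612.626
Maribel ISD: $1,592,120 × 0.02034 = $32,383.7208
Levies subtotal = $45,996.3468
After credit = $45,996.3468 − $973 = $45,023.3468
Total = $45,023.3468 + $1,025 = $46,048.3468

$46,048.35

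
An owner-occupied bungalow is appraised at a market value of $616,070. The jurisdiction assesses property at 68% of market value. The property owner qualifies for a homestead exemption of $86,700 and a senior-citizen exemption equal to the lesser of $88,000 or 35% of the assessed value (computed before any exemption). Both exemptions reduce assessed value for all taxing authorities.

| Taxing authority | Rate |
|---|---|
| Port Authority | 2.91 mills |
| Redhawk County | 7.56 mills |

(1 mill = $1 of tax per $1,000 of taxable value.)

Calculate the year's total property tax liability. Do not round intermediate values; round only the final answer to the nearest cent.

$2,557.06

Assessed value = $616,070 × 0.68 = $418,927.6
Senior-citizen exemption = min($88,000, 35% × $418,927.6) = min($88,000, $146,624.66) = $88,000 (dollar cap binds)
Taxable value = $418,927.6 − $86,700 − $88,000 = $244,227.6
Port Authority: $244,227.6 × 0.00291 = $710.702316
Redhawk County: $244,227.6 × 0.00756 = $1,846.360656
Total = $2,557.062972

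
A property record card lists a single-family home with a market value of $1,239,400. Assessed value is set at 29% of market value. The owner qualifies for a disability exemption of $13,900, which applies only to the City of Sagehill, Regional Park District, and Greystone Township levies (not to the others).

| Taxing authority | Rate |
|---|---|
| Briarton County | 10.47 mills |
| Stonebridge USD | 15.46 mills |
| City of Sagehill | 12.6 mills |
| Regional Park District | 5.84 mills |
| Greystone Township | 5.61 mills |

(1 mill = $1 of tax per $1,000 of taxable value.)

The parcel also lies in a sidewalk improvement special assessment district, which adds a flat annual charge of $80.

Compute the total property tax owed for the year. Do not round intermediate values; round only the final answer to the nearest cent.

$17,709.82

Assessed value = $1,239,400 × 0.29 = $359,426
Briarton County: $359,426 × 0.01047 = $3,763.19022
Stonebridge USD: $359,426 × 0.01546 = $5,556.72596
City of Sagehill: ($359,426 − $13,900) × 0.0126 = $345,526 × 0.0126 = $4,353.6276
Regional Park District: ($359,426 − $13,900) × 0.00584 = $345,526 × 0.00584 = $2,017.87184
Greystone Township: ($359,426 − $13,900) × 0.00561 = $345,526 × 0.00561 = $1,938.40086
Levies subtotal = $17,629.81648
Total = $17,629.81648 + $80 = $17,709.81648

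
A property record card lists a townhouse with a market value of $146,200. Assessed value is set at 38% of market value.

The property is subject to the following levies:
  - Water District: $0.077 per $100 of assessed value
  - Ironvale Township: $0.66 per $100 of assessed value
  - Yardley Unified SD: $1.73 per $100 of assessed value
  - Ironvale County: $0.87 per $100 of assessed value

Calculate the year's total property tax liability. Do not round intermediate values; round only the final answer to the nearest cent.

Assessed value = $146,200 × 0.38 = $55,556
Water District: $55,556 × 0.00077 = $42.77812
Ironvale Township: $55,556 × 0.0066 = $366.6696
Yardley Unified SD: $55,556 × 0.0173 = $961.1188
Ironvale County: $55,556 × 0.0087 = $483.3372
Total = $42.77812 + $366.6696 + $961.1188 + $483.3372 = $1,853.90372

$1,853.90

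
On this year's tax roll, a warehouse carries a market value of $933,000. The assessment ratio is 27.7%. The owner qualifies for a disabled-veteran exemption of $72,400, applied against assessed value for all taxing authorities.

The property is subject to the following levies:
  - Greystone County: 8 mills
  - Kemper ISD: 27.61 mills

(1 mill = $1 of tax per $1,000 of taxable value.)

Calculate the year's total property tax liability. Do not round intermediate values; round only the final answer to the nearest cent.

Assessed value = $933,000 × 0.277 = $258,441
Taxable value = $258,441 − $72,400 = $186,041
Greystone County: $186,041 × 0.008 = $1,488.328
Kemper ISD: $186,041 × 0.02761 = $5,136.59201
Total = $1,488.328 + $5,136.59201 = $6,624.92001

$6,624.92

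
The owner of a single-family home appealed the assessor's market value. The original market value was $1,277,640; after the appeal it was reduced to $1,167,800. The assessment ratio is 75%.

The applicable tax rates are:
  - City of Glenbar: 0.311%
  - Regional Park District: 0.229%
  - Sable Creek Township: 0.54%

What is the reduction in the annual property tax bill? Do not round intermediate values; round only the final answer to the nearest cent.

$889.70

Old assessed value = $1,277,640 × 0.75 = $958,230
New assessed value = $1,167,800 × 0.75 = $875,850
Combined rate = 0.00311 + 0.00229 + 0.0054 = 0.0108
Old tax = $958,230 × 0.0108 = $10,348.884
New tax = $875,850 × 0.0108 = $9,459.18
Reduction = $10,348.884 − $9,459.18 = $889.704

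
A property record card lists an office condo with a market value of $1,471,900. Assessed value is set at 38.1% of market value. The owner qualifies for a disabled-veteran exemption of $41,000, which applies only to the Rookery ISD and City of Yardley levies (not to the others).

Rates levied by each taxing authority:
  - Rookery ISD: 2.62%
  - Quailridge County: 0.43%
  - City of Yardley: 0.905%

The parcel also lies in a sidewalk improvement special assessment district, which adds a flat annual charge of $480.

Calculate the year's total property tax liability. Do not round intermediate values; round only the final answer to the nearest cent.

Assessed value = $1,471,900 × 0.381 = $560,793.9
Rookery ISD: ($560,793.9 − $41,000) × 0.0262 = $519,793.9 × 0.0262 = $13,618.60018
Quailridge County: $560,793.9 × 0.0043 = $2,411.41377
City of Yardley: ($560,793.9 − $41,000) × 0.00905 = $519,793.9 × 0.00905 = $4,704.134795
Levies subtotal = $20,734.148745
Total = $20,734.148745 + $480 = $21,214.148745

$21,214.15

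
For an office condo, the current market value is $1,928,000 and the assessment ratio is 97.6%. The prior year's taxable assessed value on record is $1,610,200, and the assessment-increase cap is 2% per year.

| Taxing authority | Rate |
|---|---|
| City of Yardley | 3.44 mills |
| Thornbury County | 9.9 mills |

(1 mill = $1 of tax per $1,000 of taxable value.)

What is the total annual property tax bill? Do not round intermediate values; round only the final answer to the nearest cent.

$21,909.67

Uncapped assessed value = $1,928,000 × 0.976 = $1,881,728
Cap limit = $1,610,200 × 1.02 = $1,642,404
Taxable assessed value = min($1,881,728, $1,642,404) = $1,642,404 (cap binds)
City of Yardley: $1,642,404 × 0.00344 = $5,649.86976
Thornbury County: $1,642,404 × 0.0099 = $16,259.7996
Total = $21,909.66936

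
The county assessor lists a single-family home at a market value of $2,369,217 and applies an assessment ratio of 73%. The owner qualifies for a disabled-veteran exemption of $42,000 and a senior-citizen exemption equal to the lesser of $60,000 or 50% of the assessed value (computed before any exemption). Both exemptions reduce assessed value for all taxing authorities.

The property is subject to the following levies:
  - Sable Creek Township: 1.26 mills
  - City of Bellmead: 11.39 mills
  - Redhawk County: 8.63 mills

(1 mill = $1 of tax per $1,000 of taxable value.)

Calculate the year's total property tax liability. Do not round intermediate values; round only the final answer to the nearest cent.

Assessed value = $2,369,217 × 0.73 = $1,729,528.41
Senior-citizen exemption = min($60,000, 50% × $1,729,528.41) = min($60,000, $864,764.205) = $60,000 (dollar cap binds)
Taxable value = $1,729,528.41 − $42,000 − $60,000 = $1,627,528.41
Sable Creek Township: $1,627,528.41 × 0.00126 = $2,050.6857966
City of Bellmead: $1,627,528.41 × 0.01139 = $18,537.5485899
Redhawk County: $1,627,528.41 × 0.00863 = $14,045.5701783
Total = $34,633.8045648

$34,633.80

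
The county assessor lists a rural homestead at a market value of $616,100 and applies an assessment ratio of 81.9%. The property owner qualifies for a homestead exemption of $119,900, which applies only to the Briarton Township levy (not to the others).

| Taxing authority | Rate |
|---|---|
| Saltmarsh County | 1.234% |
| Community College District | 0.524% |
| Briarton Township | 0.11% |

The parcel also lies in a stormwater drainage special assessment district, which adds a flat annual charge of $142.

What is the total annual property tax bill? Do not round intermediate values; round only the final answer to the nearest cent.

Assessed value = $616,100 × 0.819 = $504,585.9
Saltmarsh County: $504,585.9 × 0.01234 = $6,226.590006
Community College District: $504,585.9 × 0.00524 = $2,644.030116
Briarton Township: ($504,585.9 − $119,900) × 0.0011 = $384,685.9 × 0.0011 = $423.15449
Levies subtotal = $9,293.774612
Total = $9,293.774612 + $142 = $9,435.774612

$9,435.77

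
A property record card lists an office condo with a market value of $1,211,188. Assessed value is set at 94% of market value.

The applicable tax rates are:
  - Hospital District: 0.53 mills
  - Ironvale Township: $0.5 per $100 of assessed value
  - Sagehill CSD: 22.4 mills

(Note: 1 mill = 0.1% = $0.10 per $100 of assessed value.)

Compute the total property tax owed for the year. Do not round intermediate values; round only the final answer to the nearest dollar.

$31,799

Assessed value = $1,211,188 × 0.94 = $1,138,516.72
Hospital District: $1,138,516.72 × 0.00053 = $603.4138616
Ironvale Township: $1,138,516.72 × 0.005 = $5,692.5836
Sagehill CSD: $1,138,516.72 × 0.0224 = $25,502.774528
Total = $31,798.7719896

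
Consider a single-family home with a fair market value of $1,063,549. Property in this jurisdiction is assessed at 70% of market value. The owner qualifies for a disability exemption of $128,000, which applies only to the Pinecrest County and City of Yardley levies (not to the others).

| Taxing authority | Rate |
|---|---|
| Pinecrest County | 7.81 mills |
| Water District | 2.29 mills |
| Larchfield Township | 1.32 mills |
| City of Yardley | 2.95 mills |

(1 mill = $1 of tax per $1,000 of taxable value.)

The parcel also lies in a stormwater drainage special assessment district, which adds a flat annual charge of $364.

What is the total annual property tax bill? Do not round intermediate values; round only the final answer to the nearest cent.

$9,684.96

Assessed value = $1,063,549 × 0.7 = $744,484.3
Pinecrest County: ($744,484.3 − $128,000) × 0.00781 = $616,484.3 × 0.00781 = $4,814.742383
Water District: $744,484.3 × 0.00229 = $1,704.869047
Larchfield Township: $744,484.3 × 0.00132 = $982.719276
City of Yardley: ($744,484.3 − $128,000) × 0.00295 = $616,484.3 × 0.00295 = $1,818.628685
Levies subtotal = $9,320.959391
Total = $9,320.959391 + $364 = $9,684.959391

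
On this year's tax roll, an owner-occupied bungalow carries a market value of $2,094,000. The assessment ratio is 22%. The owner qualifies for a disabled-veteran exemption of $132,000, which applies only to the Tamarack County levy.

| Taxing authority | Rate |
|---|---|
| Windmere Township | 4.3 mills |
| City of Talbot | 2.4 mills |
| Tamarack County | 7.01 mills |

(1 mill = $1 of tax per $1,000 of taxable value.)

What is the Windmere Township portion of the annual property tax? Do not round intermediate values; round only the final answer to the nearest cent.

Assessed value = $2,094,000 × 0.22 = $460,680
Windmere Township taxable value = $460,680 (exemption does not apply)
Windmere Township levy = $460,680 × 0.0043 = $1,980.924

$1,980.92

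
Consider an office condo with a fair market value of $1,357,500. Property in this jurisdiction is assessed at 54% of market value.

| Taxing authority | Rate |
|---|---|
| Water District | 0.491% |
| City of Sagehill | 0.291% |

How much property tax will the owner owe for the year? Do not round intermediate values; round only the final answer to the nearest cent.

Assessed value = $1,357,500 × 0.54 = $733,050
Water District: $733,050 × 0.00491 = $3,599.2755
City of Sagehill: $733,050 × 0.00291 = $2,133.1755
Total = $3,599.2755 + $2,133.1755 = $5,732.451

$5,732.45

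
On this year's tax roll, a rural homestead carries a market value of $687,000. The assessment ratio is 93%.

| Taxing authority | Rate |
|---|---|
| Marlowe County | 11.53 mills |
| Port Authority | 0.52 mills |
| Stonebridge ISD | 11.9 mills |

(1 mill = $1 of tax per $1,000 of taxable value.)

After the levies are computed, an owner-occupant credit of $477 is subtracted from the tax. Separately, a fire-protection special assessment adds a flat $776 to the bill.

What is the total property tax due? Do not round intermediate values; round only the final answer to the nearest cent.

Assessed value = $687,000 × 0.93 = $638,910
Marlowe County: $638,910 × 0.01153 = $7,366.6323
Port Authority: $638,910 × 0.00052 = $332.2332
Stonebridge ISD: $638,910 × 0.0119 = $7,603.029
Levies subtotal = $15,301.8945
After credit = $15,301.8945 − $477 = $14,824.8945
Total = $14,824.8945 + $776 = $15,600.8945

$15,600.89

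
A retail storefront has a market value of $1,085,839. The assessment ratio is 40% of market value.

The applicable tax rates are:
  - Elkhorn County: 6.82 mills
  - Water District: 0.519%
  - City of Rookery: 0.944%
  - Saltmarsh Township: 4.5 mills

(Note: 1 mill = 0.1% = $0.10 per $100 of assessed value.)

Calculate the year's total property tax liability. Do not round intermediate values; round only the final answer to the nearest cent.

Assessed value = $1,085,839 × 0.4 = $434,335.6
Elkhorn County: $434,335.6 × 0.00682 = $2,962.168792
Water District: $434,335.6 × 0.00519 = $2,254.201764
City of Rookery: $434,335.6 × 0.00944 = $4,100.128064
Saltmarsh Township: $434,335.6 × 0.0045 = $1,954.5102
Total = $11,271.00882

$11,271.01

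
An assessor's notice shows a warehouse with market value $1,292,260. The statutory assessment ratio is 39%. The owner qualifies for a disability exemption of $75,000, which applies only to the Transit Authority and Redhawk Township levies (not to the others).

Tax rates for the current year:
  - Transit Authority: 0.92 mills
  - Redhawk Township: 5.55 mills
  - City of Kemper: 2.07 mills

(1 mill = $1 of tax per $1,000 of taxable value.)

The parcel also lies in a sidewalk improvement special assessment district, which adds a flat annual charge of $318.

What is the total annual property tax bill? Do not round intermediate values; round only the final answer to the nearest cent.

$4,136.75

Assessed value = $1,292,260 × 0.39 = $503,981.4
Transit Authority: ($503,981.4 − $75,000) × 0.00092 = $428,981.4 × 0.00092 = $394.662888
Redhawk Township: ($503,981.4 − $75,000) × 0.00555 = $428,981.4 × 0.00555 = $2,380.84677
City of Kemper: $503,981.4 × 0.00207 = $1,043.241498
Levies subtotal = $3,818.751156
Total = $3,818.751156 + $318 = $4,136.751156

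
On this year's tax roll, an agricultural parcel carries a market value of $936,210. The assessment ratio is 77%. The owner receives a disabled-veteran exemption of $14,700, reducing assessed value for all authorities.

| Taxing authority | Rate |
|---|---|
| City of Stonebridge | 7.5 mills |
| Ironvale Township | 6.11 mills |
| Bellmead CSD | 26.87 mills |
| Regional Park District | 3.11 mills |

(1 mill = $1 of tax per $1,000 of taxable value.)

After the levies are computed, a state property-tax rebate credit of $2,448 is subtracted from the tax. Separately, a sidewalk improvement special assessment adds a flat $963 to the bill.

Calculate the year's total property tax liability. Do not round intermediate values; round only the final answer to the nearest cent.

Assessed value = $936,210 × 0.77 = $720,881.7
Taxable value = $720,881.7 − $14,700 = $706,181.7
City of Stonebridge: $706,181.7 × 0.0075 = $5,296.36275
Ironvale Township: $706,181.7 × 0.00611 = $4,314.770187
Bellmead CSD: $706,181.7 × 0.02687 = $18,975.102279
Regional Park District: $706,181.7 × 0.00311 = $2,196.225087
Levies subtotal = $30,782.460303
After credit = $30,782.460303 − $2,448 = $28,334.460303
Total = $28,334.460303 + $963 = $29,297.460303

$29,297.46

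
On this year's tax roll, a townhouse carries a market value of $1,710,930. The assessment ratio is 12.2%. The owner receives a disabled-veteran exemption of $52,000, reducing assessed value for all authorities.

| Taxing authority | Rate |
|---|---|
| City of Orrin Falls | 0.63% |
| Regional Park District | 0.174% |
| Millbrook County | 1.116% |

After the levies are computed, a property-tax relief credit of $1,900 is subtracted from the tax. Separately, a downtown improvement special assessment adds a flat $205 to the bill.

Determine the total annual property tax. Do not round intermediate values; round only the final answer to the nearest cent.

Assessed value = $1,710,930 × 0.122 = $208,733.46
Taxable value = $208,733.46 − $52,000 = $156,733.46
City of Orrin Falls: $156,733.46 × 0.0063 = $987.420798
Regional Park District: $156,733.46 × 0.00174 = $272.7162204
Millbrook County: $156,733.46 × 0.01116 = $1,749.1454136
Levies subtotal = $3,009.282432
After credit = $3,009.282432 − $1,900 = $1,109.282432
Total = $1,109.282432 + $205 = $1,314.282432

$1,314.28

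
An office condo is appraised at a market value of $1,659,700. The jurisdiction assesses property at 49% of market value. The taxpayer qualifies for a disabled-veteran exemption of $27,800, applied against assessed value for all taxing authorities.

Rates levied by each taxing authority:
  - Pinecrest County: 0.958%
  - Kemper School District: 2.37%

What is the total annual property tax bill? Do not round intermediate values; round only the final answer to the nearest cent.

Assessed value = $1,659,700 × 0.49 = $813,253
Taxable value = $813,253 − $27,800 = $785,453
Pinecrest County: $785,453 × 0.00958 = $7,524.63974
Kemper School District: $785,453 × 0.0237 = $18,615.2361
Total = $7,524.63974 + $18,615.2361 = $26,139.87584

$26,139.88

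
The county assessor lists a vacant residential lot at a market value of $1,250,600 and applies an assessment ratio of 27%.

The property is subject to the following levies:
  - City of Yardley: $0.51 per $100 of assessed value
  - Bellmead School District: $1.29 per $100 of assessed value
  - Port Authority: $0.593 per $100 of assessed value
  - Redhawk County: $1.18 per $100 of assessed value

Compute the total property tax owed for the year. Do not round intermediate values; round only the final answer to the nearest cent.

Assessed value = $1,250,600 × 0.27 = $337,662
City of Yardley: $337,662 × 0.0051 = $1,722.0762
Bellmead School District: $337,662 × 0.0129 = $4,355.8398
Port Authority: $337,662 × 0.00593 = $2,002.33566
Redhawk County: $337,662 × 0.0118 = $3,984.4116
Total = $1,722.0762 + $4,355.8398 + $2,002.33566 + $3,984.4116 = $12,064.66326

$12,064.66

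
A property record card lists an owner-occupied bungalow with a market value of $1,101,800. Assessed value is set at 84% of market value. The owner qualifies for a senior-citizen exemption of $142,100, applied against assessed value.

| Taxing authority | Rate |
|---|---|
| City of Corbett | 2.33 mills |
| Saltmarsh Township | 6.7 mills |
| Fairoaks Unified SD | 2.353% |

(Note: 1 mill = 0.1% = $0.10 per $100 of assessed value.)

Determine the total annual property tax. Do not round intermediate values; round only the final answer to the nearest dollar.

Assessed value = $1,101,800 × 0.84 = $925,512
Taxable value = $925,512 − $142,100 = $783,412
City of Corbett: $783,412 × 0.00233 = $1,825.34996
Saltmarsh Township: $783,412 × 0.0067 = $5,248.8604
Fairoaks Unified SD: $783,412 × 0.02353 = $18,433.68436
Total = $25,507.89472

$25,508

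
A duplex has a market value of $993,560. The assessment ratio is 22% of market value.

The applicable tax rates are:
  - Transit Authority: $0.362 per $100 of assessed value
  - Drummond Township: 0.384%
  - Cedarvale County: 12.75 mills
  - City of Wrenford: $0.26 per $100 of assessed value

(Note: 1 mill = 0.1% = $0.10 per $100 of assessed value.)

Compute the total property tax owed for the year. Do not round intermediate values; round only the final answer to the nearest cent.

$4,985.88

Assessed value = $993,560 × 0.22 = $218,583.2
Transit Authority: $218,583.2 × 0.00362 = $791.271184
Drummond Township: $218,583.2 × 0.00384 = $839.359488
Cedarvale County: $218,583.2 × 0.01275 = $2,786.9358
City of Wrenford: $218,583.2 × 0.0026 = $568.31632
Total = $4,985.882792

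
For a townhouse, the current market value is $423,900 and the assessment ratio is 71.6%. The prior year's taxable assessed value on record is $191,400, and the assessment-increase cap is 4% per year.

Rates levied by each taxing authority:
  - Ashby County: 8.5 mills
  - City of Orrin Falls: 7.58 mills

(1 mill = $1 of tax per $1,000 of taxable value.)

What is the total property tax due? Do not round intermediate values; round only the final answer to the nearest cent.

Uncapped assessed value = $423,900 × 0.716 = $303,512.4
Cap limit = $191,400 × 1.04 = $199,056
Taxable assessed value = min($303,512.4, $199,056) = $199,056 (cap binds)
Ashby County: $199,056 × 0.0085 = $1,691.976
City of Orrin Falls: $199,056 × 0.00758 = $1,508.84448
Total = $3,200.82048

$3,200.82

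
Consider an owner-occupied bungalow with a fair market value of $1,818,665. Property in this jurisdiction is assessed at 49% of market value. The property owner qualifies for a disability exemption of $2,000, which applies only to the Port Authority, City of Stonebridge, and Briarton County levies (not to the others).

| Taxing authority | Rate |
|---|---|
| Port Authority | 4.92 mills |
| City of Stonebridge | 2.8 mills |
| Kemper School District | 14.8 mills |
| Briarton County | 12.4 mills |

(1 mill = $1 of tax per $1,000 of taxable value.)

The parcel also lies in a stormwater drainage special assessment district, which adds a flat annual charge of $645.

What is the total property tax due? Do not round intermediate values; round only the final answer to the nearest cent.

$31,723.57

Assessed value = $1,818,665 × 0.49 = $891,145.85
Port Authority: ($891,145.85 − $2,000) × 0.00492 = $889,145.85 × 0.00492 = $4,374.597582
City of Stonebridge: ($891,145.85 − $2,000) × 0.0028 = $889,145.85 × 0.0028 = $2,489.60838
Kemper School District: $891,145.85 × 0.0148 = $13,188.95858
Briarton County: ($891,145.85 − $2,000) × 0.0124 = $889,145.85 × 0.0124 = $11,025.40854
Levies subtotal = $31,078.573082
Total = $31,078.573082 + $645 = $31,723.573082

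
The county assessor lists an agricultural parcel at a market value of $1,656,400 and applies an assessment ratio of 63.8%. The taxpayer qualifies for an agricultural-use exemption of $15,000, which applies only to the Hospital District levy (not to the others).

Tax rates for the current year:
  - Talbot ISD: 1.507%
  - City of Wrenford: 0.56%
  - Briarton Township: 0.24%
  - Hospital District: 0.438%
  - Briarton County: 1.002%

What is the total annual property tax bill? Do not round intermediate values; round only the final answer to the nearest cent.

$39,531.97

Assessed value = $1,656,400 × 0.638 = $1,056,783.2
Talbot ISD: $1,056,783.2 × 0.01507 = $15,925.722824
City of Wrenford: $1,056,783.2 × 0.0056 = $5,917.98592
Briarton Township: $1,056,783.2 × 0.0024 = $2,536.27968
Hospital District: ($1,056,783.2 − $15,000) × 0.00438 = $1,041,783.2 × 0.00438 = $4,563.010416
Briarton County: $1,056,783.2 × 0.01002 = $10,588.967664
Total = $39,531.966504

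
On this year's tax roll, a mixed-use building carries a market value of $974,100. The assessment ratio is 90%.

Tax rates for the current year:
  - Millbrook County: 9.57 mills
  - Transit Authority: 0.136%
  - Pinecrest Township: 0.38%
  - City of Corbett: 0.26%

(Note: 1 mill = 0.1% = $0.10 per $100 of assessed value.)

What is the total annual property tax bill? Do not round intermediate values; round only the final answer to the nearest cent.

$15,193.04

Assessed value = $974,100 × 0.9 = $876,690
Millbrook County: $876,690 × 0.00957 = $8,389.9233
Transit Authority: $876,690 × 0.00136 = $1,192.2984
Pinecrest Township: $876,690 × 0.0038 = $3,331.422
City of Corbett: $876,690 × 0.0026 = $2,279.394
Total = $15,193.0377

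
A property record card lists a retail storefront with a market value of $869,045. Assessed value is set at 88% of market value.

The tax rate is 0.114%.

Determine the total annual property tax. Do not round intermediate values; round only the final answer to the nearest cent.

$871.83

Assessed value = $869,045 × 0.88 = $764,759.6
Tax = $764,759.6 × 0.00114 = $871.825944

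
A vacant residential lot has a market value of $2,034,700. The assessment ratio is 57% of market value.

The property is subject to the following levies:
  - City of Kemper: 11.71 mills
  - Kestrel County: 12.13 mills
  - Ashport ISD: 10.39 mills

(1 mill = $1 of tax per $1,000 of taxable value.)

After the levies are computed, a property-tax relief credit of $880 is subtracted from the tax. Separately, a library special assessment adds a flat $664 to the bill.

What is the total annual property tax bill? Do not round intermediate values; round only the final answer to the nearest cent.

$39,483.24

Assessed value = $2,034,700 × 0.57 = $1,159,779
City of Kemper: $1,159,779 × 0.01171 = $13,581.01209
Kestrel County: $1,159,779 × 0.01213 = $14,068.11927
Ashport ISD: $1,159,779 × 0.01039 = $12,050.10381
Levies subtotal = $39,699.23517
After credit = $39,699.23517 − $880 = $38,819.23517
Total = $38,819.23517 + $664 = $39,483.23517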